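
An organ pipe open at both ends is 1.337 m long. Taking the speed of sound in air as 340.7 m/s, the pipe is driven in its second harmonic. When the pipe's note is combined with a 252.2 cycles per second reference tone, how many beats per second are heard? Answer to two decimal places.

2.62 Hz

Open pipe: f_n = n·v/(2L) = 2·340.7/(2·1.337) = 254.8242 Hz.
f_beat = |254.8242 − 252.2| = 2.62 Hz.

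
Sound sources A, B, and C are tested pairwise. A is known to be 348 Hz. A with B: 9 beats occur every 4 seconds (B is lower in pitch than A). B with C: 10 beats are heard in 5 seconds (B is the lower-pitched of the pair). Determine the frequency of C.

A–B: Beat frequency = 9/4 = 2.25 Hz.
B is below A, so f_B = 348 − 2.25 = 345.75 Hz.
B–C: Beat frequency = 10/5 = 2 Hz.
C is above B, so f_C = 345.75 + 2 = 347.75 Hz.

347.75 Hz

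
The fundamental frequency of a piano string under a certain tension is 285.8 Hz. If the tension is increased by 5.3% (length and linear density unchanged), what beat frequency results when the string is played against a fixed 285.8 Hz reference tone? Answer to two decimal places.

7.48 Hz

For a string, f ∝ √T, so the new frequency is 285.8·√1.053 = 293.2759 Hz.
f_beat = |293.2759 − 285.8| = 7.48 Hz.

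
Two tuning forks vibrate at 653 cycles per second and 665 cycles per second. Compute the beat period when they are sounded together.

0.083 s

f_beat = |653 − 665| = 12 Hz.
Beat period T = 1 / f_beat = 1 / 12 s.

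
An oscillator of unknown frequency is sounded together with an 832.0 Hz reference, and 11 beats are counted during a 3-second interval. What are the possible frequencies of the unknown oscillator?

Beat frequency = 11/3 = 3.6667 Hz.
|f − 832.0| = 3.6667, so f = 832.0 ± 3.6667.

828.3333 Hz or 835.6667 Hz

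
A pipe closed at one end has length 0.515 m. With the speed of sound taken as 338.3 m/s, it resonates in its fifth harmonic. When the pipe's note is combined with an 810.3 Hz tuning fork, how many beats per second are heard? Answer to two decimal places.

Closed pipe (odd harmonics): f_n = n·v/(4L) = 5·338.3/(4·0.515) = 821.1165 Hz.
f_beat = |821.1165 − 810.3| = 10.82 Hz.

10.82 Hz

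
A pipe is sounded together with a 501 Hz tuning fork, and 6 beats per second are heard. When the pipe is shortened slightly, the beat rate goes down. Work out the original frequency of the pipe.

|f − 501| = 6, so the pipe was at either 495 Hz or 507 Hz.
A shorter pipe has a higher fundamental; the adjustment raises the pipe's frequency.
The beat rate fell, so the adjustment moved the pipe toward 501 Hz — it must have started below the reference.

495 Hz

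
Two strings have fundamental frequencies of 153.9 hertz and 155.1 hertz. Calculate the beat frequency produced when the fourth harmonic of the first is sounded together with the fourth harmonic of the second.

Fourth harmonic of the first: 4·153.9 = 615.6 Hz.
Fourth harmonic of the second: 4·155.1 = 620.4 Hz.
f_beat = |615.6 − 620.4| = 4.8 Hz.

4.8 Hz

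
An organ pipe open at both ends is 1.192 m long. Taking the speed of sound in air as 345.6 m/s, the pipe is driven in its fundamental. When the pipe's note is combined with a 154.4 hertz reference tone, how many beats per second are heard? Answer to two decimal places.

Open pipe: f_n = n·v/(2L) = 1·345.6/(2·1.192) = 144.9664 Hz.
f_beat = |144.9664 − 154.4| = 9.43 Hz.

9.43 Hz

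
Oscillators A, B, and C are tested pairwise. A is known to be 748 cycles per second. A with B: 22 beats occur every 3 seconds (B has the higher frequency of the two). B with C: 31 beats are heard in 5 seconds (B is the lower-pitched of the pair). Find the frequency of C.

761.5333 Hz

A–B: Beat frequency = 22/3 = 7.3333 Hz.
B is above A, so f_B = 748 + 7.3333 = 755.3333 Hz.
B–C: Beat frequency = 31/5 = 6.2 Hz.
C is above B, so f_C = 755.3333 + 6.2 = 761.5333 Hz.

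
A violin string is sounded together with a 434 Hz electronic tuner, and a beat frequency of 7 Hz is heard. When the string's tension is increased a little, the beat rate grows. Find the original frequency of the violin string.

441 Hz

|f − 434| = 7, so the violin string was at either 427 Hz or 441 Hz.
Higher tension means higher frequency; the adjustment raises the violin string's frequency.
The beat rate rose, so the adjustment moved the violin string further from 434 Hz — it was already above the reference.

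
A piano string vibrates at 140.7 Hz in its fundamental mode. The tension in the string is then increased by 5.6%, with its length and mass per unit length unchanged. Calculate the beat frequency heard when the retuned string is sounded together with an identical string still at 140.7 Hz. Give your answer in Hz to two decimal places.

For a string, f ∝ √T, so the new frequency is 140.7·√1.056 = 144.5859 Hz.
f_beat = |144.5859 − 140.7| = 3.89 Hz.

3.89 Hz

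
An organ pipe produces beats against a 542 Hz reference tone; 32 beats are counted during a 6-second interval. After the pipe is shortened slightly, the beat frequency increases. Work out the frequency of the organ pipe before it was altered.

Beat frequency = 32/6 = 5.3333 Hz.
|f − 542| = 5.3333, so the organ pipe was at either 536.6667 Hz or 547.3333 Hz.
A shorter pipe has a higher fundamental; the adjustment raises the organ pipe's frequency.
The beat rate rose, so the adjustment moved the organ pipe further from 542 Hz — it was already above the reference.

547.3333 Hz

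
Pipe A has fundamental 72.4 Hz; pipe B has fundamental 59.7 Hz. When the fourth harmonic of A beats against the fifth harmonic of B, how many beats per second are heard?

Fourth harmonic of the first: 4·72.4 = 289.6 Hz.
Fifth harmonic of the second: 5·59.7 = 298.5 Hz.
f_beat = |289.6 − 298.5| = 8.9 Hz.

8.9 Hz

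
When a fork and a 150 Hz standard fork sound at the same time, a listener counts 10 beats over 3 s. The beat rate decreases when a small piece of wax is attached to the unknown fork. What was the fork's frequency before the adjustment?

153.3333 Hz

Beat frequency = 10/3 = 3.3333 Hz.
|f − 150| = 3.3333, so the fork was at either 146.6667 Hz or 153.3333 Hz.
Loading a fork with wax lowers its frequency; the adjustment lowers the fork's frequency.
The beat rate fell, so the adjustment moved the fork toward 150 Hz — it must have started above the reference.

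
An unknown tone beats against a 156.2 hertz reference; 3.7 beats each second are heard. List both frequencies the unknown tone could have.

152.5 Hz or 159.9 Hz

|f − 156.2| = 3.7, so f = 156.2 ± 3.7.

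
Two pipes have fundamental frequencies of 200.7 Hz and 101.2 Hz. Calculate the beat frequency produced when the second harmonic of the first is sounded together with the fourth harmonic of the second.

Second harmonic of the first: 2·200.7 = 401.4 Hz.
Fourth harmonic of the second: 4·101.2 = 404.8 Hz.
f_beat = |401.4 − 404.8| = 3.4 Hz.

3.4 Hz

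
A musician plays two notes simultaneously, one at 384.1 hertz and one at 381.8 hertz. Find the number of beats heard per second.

The beat frequency equals the magnitude of the frequency difference.
|384.1 − 381.8| = 2.3 Hz.

2.3 Hz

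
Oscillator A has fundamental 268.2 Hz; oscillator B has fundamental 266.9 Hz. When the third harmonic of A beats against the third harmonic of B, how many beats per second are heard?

3.9 Hz

Third harmonic of the first: 3·268.2 = 804.6 Hz.
Third harmonic of the second: 3·266.9 = 800.7 Hz.
f_beat = |804.6 − 800.7| = 3.9 Hz.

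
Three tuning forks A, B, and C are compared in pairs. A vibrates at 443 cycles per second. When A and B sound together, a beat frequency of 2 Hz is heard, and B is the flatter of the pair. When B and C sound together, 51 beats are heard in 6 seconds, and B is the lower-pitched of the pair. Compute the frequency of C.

449.5 Hz

B is below A, so f_B = 443 − 2 = 441 Hz.
B–C: Beat frequency = 51/6 = 8.5 Hz.
C is above B, so f_C = 441 + 8.5 = 449.5 Hz.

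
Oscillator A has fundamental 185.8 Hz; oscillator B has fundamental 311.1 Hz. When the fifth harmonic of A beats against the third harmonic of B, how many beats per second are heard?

4.3 Hz

Fifth harmonic of the first: 5·185.8 = 929.0 Hz.
Third harmonic of the second: 3·311.1 = 933.3 Hz.
f_beat = |929.0 − 933.3| = 4.3 Hz.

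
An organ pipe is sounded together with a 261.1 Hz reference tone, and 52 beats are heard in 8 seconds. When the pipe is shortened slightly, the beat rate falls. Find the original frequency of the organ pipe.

254.6 Hz

Beat frequency = 52/8 = 6.5 Hz.
|f − 261.1| = 6.5, so the organ pipe was at either 254.6 Hz or 267.6 Hz.
A shorter pipe has a higher fundamental; the adjustment raises the organ pipe's frequency.
The beat rate fell, so the adjustment moved the organ pipe toward 261.1 Hz — it must have started below the reference.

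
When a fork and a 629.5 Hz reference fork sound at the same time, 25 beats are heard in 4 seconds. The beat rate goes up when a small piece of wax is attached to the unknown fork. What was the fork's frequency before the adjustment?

623.25 Hz

Beat frequency = 25/4 = 6.25 Hz.
|f − 629.5| = 6.25, so the fork was at either 623.25 Hz or 635.75 Hz.
Loading a fork with wax lowers its frequency; the adjustment lowers the fork's frequency.
The beat rate rose, so the adjustment moved the fork further from 629.5 Hz — it was already below the reference.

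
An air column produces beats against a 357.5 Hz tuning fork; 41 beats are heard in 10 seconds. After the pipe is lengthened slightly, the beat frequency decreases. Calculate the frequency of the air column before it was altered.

Beat frequency = 41/10 = 4.1 Hz.
|f − 357.5| = 4.1, so the air column was at either 353.4 Hz or 361.6 Hz.
A longer pipe has a lower fundamental; the adjustment lowers the air column's frequency.
The beat rate fell, so the adjustment moved the air column toward 357.5 Hz — it must have started above the reference.

361.6 Hz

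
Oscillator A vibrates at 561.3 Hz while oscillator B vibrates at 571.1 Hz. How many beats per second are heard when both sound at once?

f_beat = |f₁ − f₂|.
|561.3 − 571.1| = 9.8 Hz.

9.8 Hz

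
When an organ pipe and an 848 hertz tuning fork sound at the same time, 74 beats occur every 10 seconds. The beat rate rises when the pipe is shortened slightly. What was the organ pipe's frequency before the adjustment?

855.4 Hz

Beat frequency = 74/10 = 7.4 Hz.
|f − 848| = 7.4, so the organ pipe was at either 840.6 Hz or 855.4 Hz.
A shorter pipe has a higher fundamental; the adjustment raises the organ pipe's frequency.
The beat rate rose, so the adjustment moved the organ pipe further from 848 Hz — it was already above the reference.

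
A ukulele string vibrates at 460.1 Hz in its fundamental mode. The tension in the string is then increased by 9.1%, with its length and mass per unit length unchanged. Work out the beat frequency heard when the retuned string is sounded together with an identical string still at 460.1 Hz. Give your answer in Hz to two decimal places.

20.48 Hz

For a string, f ∝ √T, so the new frequency is 460.1·√1.091 = 480.5788 Hz.
f_beat = |480.5788 − 460.1| = 20.48 Hz.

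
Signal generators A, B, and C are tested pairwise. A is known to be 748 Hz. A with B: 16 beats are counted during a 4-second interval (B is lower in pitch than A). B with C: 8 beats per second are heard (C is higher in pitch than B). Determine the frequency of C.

A–B: Beat frequency = 16/4 = 4 Hz.
B is below A, so f_B = 748 − 4 = 744 Hz.
C is above B, so f_C = 744 + 8 = 752 Hz.

752 Hz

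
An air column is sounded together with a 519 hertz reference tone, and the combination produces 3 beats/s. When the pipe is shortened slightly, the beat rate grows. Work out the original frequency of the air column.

522 Hz

|f − 519| = 3, so the air column was at either 516 Hz or 522 Hz.
A shorter pipe has a higher fundamental; the adjustment raises the air column's frequency.
The beat rate rose, so the adjustment moved the air column further from 519 Hz — it was already above the reference.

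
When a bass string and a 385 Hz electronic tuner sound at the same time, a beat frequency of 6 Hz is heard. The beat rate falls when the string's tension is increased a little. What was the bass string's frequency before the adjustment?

379 Hz

|f − 385| = 6, so the bass string was at either 379 Hz or 391 Hz.
Higher tension means higher frequency; the adjustment raises the bass string's frequency.
The beat rate fell, so the adjustment moved the bass string toward 385 Hz — it must have started below the reference.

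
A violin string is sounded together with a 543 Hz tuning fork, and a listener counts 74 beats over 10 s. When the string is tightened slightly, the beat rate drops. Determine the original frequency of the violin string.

535.6 Hz

Beat frequency = 74/10 = 7.4 Hz.
|f − 543| = 7.4, so the violin string was at either 535.6 Hz or 550.4 Hz.
Increasing tension raises a string's frequency; the adjustment raises the violin string's frequency.
The beat rate fell, so the adjustment moved the violin string toward 543 Hz — it must have started below the reference.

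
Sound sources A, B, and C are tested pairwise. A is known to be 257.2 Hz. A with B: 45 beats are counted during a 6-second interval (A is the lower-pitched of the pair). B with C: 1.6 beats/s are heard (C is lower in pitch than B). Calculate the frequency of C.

A–B: Beat frequency = 45/6 = 7.5 Hz.
B is above A, so f_B = 257.2 + 7.5 = 264.7 Hz.
C is below B, so f_C = 264.7 − 1.6 = 263.1 Hz.

263.1 Hz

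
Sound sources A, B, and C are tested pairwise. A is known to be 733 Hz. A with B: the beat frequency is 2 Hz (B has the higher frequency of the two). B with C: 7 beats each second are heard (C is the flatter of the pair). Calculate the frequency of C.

B is above A, so f_B = 733 + 2 = 735 Hz.
C is below B, so f_C = 735 − 7 = 728 Hz.

728 Hz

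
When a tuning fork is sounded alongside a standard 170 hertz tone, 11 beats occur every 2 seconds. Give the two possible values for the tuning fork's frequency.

164.5 Hz or 175.5 Hz

Beat frequency = 11/2 = 5.5 Hz.
|f − 170| = 5.5, so f = 170 ± 5.5.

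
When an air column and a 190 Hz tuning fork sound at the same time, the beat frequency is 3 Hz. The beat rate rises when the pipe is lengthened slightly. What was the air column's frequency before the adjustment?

|f − 190| = 3, so the air column was at either 187 Hz or 193 Hz.
A longer pipe has a lower fundamental; the adjustment lowers the air column's frequency.
The beat rate rose, so the adjustment moved the air column further from 190 Hz — it was already below the reference.

187 Hz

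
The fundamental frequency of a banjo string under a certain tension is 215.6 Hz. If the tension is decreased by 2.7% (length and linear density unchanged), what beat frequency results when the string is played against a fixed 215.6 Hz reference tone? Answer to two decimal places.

For a string, f ∝ √T, so the new frequency is 215.6·√0.973 = 212.6695 Hz.
f_beat = |212.6695 − 215.6| = 2.93 Hz.

2.93 Hz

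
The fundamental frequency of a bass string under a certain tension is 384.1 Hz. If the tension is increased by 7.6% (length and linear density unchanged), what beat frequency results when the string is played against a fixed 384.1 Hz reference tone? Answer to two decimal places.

14.33 Hz

For a string, f ∝ √T, so the new frequency is 384.1·√1.076 = 398.4285 Hz.
f_beat = |398.4285 − 384.1| = 14.33 Hz.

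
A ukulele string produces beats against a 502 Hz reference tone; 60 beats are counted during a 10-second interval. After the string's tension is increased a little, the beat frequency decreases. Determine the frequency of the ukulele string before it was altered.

Beat frequency = 60/10 = 6 Hz.
|f − 502| = 6, so the ukulele string was at either 496 Hz or 508 Hz.
Higher tension means higher frequency; the adjustment raises the ukulele string's frequency.
The beat rate fell, so the adjustment moved the ukulele string toward 502 Hz — it must have started below the reference.

496 Hz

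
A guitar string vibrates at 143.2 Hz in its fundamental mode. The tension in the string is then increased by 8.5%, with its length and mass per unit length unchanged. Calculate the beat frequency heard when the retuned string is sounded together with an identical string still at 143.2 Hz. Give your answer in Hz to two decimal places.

For a string, f ∝ √T, so the new frequency is 143.2·√1.085 = 149.1619 Hz.
f_beat = |149.1619 − 143.2| = 5.96 Hz.

5.96 Hz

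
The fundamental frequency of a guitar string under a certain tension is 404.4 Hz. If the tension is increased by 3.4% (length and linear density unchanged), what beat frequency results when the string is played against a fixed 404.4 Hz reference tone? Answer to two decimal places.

6.82 Hz

For a string, f ∝ √T, so the new frequency is 404.4·√1.034 = 411.2173 Hz.
f_beat = |411.2173 − 404.4| = 6.82 Hz.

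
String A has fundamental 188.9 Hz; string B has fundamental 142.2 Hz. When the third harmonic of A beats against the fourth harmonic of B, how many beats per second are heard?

2.1 Hz

Third harmonic of the first: 3·188.9 = 566.7 Hz.
Fourth harmonic of the second: 4·142.2 = 568.8 Hz.
f_beat = |566.7 − 568.8| = 2.1 Hz.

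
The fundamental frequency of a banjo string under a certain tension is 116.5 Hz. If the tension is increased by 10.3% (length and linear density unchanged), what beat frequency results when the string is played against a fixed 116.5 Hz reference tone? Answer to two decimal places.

For a string, f ∝ √T, so the new frequency is 116.5·√1.103 = 122.3527 Hz.
f_beat = |122.3527 − 116.5| = 5.85 Hz.

5.85 Hz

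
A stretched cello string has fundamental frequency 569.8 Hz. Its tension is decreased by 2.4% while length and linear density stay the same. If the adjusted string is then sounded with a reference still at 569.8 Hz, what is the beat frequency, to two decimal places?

6.88 Hz

For a string, f ∝ √T, so the new frequency is 569.8·√0.976 = 562.9209 Hz.
f_beat = |562.9209 − 569.8| = 6.88 Hz.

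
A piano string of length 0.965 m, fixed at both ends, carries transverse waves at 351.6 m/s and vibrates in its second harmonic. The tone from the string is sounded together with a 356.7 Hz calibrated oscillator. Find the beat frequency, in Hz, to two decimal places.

For a string fixed at both ends, f_n = n·v/(2L) = 2·351.6/(2·0.965) = 364.3523 Hz.
f_beat = |364.3523 − 356.7| = 7.65 Hz.

7.65 Hz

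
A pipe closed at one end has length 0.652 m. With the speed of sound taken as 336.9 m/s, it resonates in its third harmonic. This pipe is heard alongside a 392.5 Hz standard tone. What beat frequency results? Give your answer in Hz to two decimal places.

Closed pipe (odd harmonics): f_n = n·v/(4L) = 3·336.9/(4·0.652) = 387.5383 Hz.
f_beat = |387.5383 − 392.5| = 4.96 Hz.

4.96 Hz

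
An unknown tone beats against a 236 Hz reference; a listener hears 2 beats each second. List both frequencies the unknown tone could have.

|f − 236| = 2, so f = 236 ± 2.

234 Hz or 238 Hz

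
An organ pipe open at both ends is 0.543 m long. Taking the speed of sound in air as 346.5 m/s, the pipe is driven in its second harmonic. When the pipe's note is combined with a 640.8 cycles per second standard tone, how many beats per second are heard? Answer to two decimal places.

Open pipe: f_n = n·v/(2L) = 2·346.5/(2·0.543) = 638.1215 Hz.
f_beat = |638.1215 − 640.8| = 2.68 Hz.

2.68 Hz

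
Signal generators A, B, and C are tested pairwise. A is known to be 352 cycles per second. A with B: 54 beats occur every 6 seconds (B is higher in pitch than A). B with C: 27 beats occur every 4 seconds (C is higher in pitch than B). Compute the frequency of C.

367.75 Hz

A–B: Beat frequency = 54/6 = 9 Hz.
B is above A, so f_B = 352 + 9 = 361 Hz.
B–C: Beat frequency = 27/4 = 6.75 Hz.
C is above B, so f_C = 361 + 6.75 = 367.75 Hz.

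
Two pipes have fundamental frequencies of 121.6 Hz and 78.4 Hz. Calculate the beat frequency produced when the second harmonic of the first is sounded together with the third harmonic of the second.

8.0 Hz

Second harmonic of the first: 2·121.6 = 243.2 Hz.
Third harmonic of the second: 3·78.4 = 235.2 Hz.
f_beat = |243.2 − 235.2| = 8.0 Hz.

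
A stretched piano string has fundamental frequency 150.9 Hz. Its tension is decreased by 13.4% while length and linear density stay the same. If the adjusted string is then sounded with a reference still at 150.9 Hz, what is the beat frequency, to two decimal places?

10.47 Hz

For a string, f ∝ √T, so the new frequency is 150.9·√0.866 = 140.4262 Hz.
f_beat = |140.4262 − 150.9| = 10.47 Hz.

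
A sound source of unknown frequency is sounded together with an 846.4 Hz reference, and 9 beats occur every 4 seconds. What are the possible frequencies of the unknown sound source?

Beat frequency = 9/4 = 2.25 Hz.
|f − 846.4| = 2.25, so f = 846.4 ± 2.25.

844.15 Hz or 848.65 Hz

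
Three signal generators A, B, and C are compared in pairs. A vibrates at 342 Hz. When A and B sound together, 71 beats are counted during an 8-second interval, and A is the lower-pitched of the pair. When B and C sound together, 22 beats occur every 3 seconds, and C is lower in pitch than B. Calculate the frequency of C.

343.5417 Hz

A–B: Beat frequency = 71/8 = 8.875 Hz.
B is above A, so f_B = 342 + 8.875 = 350.875 Hz.
B–C: Beat frequency = 22/3 = 7.3333 Hz.
C is below B, so f_C = 350.875 − 7.3333 = 343.5417 Hz.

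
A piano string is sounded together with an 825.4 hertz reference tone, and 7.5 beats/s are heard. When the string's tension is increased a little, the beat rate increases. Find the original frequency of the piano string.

832.9 Hz

|f − 825.4| = 7.5, so the piano string was at either 817.9 Hz or 832.9 Hz.
Higher tension means higher frequency; the adjustment raises the piano string's frequency.
The beat rate rose, so the adjustment moved the piano string further from 825.4 Hz — it was already above the reference.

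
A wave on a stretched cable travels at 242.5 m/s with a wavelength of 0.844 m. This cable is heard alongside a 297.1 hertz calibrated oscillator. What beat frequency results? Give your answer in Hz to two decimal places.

Source frequency f = v/λ = 242.5/0.844 = 287.3223 Hz.
f_beat = |287.3223 − 297.1| = 9.78 Hz.

9.78 Hz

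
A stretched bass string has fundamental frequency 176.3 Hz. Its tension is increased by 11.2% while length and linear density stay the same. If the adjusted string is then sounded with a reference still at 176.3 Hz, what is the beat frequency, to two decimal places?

For a string, f ∝ √T, so the new frequency is 176.3·√1.112 = 185.9108 Hz.
f_beat = |185.9108 − 176.3| = 9.61 Hz.

9.61 Hz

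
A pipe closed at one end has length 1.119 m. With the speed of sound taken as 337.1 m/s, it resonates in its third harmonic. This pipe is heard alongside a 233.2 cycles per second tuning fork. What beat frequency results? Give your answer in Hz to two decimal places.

7.26 Hz

Closed pipe (odd harmonics): f_n = n·v/(4L) = 3·337.1/(4·1.119) = 225.9383 Hz.
f_beat = |225.9383 − 233.2| = 7.26 Hz.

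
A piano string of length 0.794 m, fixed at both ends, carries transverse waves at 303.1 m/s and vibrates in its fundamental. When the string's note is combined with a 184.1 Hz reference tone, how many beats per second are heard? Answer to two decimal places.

6.77 Hz

For a string fixed at both ends, f_n = n·v/(2L) = 1·303.1/(2·0.794) = 190.8690 Hz.
f_beat = |190.8690 − 184.1| = 6.77 Hz.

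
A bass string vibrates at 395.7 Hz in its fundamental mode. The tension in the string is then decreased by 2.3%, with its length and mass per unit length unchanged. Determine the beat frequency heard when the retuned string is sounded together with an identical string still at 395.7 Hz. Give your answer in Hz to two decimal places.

4.58 Hz

For a string, f ∝ √T, so the new frequency is 395.7·√0.977 = 391.1230 Hz.
f_beat = |391.1230 − 395.7| = 4.58 Hz.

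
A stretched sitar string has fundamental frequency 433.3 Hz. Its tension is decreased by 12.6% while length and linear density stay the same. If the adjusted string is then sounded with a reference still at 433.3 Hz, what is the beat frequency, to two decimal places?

28.22 Hz

For a string, f ∝ √T, so the new frequency is 433.3·√0.874 = 405.0834 Hz.
f_beat = |405.0834 − 433.3| = 28.22 Hz.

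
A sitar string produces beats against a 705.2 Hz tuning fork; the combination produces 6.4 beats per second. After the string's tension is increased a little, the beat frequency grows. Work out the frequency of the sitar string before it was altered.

|f − 705.2| = 6.4, so the sitar string was at either 698.8 Hz or 711.6 Hz.
Higher tension means higher frequency; the adjustment raises the sitar string's frequency.
The beat rate rose, so the adjustment moved the sitar string further from 705.2 Hz — it was already above the reference.

711.6 Hz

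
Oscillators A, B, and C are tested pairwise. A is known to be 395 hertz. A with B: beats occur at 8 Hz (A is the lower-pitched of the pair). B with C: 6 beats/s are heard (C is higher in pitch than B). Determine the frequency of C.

B is above A, so f_B = 395 + 8 = 403 Hz.
C is above B, so f_C = 403 + 6 = 409 Hz.

409 Hz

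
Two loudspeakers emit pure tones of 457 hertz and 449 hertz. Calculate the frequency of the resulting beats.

f_beat = |f₁ − f₂|.
|457 − 449| = 8 Hz.

8 Hz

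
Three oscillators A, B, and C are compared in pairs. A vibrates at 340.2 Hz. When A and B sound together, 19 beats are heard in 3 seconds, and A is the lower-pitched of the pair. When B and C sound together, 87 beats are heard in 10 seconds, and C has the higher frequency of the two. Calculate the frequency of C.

355.2333 Hz

A–B: Beat frequency = 19/3 = 6.3333 Hz.
B is above A, so f_B = 340.2 + 6.3333 = 346.5333 Hz.
B–C: Beat frequency = 87/10 = 8.7 Hz.
C is above B, so f_C = 346.5333 + 8.7 = 355.2333 Hz.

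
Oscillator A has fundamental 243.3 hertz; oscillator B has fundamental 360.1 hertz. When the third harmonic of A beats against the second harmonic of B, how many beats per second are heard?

Third harmonic of the first: 3·243.3 = 729.9 Hz.
Second harmonic of the second: 2·360.1 = 720.2 Hz.
f_beat = |729.9 − 720.2| = 9.7 Hz.

9.7 Hz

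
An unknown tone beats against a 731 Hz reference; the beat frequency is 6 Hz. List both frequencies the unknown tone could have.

|f − 731| = 6, so f = 731 ± 6.

725 Hz or 737 Hz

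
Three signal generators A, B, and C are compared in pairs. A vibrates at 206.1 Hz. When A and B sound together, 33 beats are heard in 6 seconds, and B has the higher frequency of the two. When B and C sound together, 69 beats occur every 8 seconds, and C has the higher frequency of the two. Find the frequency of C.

A–B: Beat frequency = 33/6 = 5.5 Hz.
B is above A, so f_B = 206.1 + 5.5 = 211.6 Hz.
B–C: Beat frequency = 69/8 = 8.625 Hz.
C is above B, so f_C = 211.6 + 8.625 = 220.225 Hz.

220.225 Hz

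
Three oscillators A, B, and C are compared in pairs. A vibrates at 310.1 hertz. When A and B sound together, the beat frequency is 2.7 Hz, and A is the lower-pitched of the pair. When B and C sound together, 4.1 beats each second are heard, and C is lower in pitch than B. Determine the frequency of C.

B is above A, so f_B = 310.1 + 2.7 = 312.8 Hz.
C is below B, so f_C = 312.8 − 4.1 = 308.7 Hz.

308.7 Hz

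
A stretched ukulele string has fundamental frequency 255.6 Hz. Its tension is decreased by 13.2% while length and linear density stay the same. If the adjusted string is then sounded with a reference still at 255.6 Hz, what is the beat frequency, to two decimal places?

For a string, f ∝ √T, so the new frequency is 255.6·√0.868 = 238.1336 Hz.
f_beat = |238.1336 − 255.6| = 17.47 Hz.

17.47 Hz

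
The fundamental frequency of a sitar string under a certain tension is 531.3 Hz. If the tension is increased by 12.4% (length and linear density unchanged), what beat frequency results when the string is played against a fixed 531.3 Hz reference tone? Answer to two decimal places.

For a string, f ∝ √T, so the new frequency is 531.3·√1.124 = 563.2782 Hz.
f_beat = |563.2782 − 531.3| = 31.98 Hz.

31.98 Hz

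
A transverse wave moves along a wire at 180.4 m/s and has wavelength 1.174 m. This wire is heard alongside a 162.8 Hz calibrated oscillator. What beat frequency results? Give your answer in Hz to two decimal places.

9.14 Hz

Source frequency f = v/λ = 180.4/1.174 = 153.6627 Hz.
f_beat = |153.6627 − 162.8| = 9.14 Hz.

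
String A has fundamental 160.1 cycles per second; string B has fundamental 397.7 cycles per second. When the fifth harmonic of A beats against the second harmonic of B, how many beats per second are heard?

5.1 Hz

Fifth harmonic of the first: 5·160.1 = 800.5 Hz.
Second harmonic of the second: 2·397.7 = 795.4 Hz.
f_beat = |800.5 − 795.4| = 5.1 Hz.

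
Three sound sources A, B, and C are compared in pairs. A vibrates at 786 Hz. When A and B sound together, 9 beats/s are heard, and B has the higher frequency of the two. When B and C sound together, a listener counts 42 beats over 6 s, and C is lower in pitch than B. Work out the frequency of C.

B is above A, so f_B = 786 + 9 = 795 Hz.
B–C: Beat frequency = 42/6 = 7 Hz.
C is below B, so f_C = 795 − 7 = 788 Hz.

788 Hz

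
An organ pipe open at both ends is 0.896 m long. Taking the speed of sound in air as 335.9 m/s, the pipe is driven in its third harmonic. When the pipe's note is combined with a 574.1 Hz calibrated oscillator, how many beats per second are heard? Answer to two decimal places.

11.77 Hz

Open pipe: f_n = n·v/(2L) = 3·335.9/(2·0.896) = 562.3326 Hz.
f_beat = |562.3326 − 574.1| = 11.77 Hz.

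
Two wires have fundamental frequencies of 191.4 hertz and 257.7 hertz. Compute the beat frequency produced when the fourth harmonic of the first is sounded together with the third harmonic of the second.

7.5 Hz

Fourth harmonic of the first: 4·191.4 = 765.6 Hz.
Third harmonic of the second: 3·257.7 = 773.1 Hz.
f_beat = |765.6 − 773.1| = 7.5 Hz.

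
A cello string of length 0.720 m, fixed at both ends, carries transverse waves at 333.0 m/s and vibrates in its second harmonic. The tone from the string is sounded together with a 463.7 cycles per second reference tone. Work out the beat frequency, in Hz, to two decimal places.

For a string fixed at both ends, f_n = n·v/(2L) = 2·333.0/(2·0.720) = 462.5000 Hz.
f_beat = |462.5000 − 463.7| = 1.20 Hz.

1.20 Hz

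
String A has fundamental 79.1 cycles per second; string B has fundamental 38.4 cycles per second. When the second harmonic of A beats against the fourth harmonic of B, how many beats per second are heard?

Second harmonic of the first: 2·79.1 = 158.2 Hz.
Fourth harmonic of the second: 4·38.4 = 153.6 Hz.
f_beat = |158.2 − 153.6| = 4.6 Hz.

4.6 Hz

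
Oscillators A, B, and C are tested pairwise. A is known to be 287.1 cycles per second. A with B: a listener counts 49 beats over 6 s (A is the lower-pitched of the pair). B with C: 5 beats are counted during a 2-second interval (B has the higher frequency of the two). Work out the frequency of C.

A–B: Beat frequency = 49/6 = 8.1667 Hz.
B is above A, so f_B = 287.1 + 8.1667 = 295.2667 Hz.
B–C: Beat frequency = 5/2 = 2.5 Hz.
C is below B, so f_C = 295.2667 − 2.5 = 292.7667 Hz.

292.7667 Hz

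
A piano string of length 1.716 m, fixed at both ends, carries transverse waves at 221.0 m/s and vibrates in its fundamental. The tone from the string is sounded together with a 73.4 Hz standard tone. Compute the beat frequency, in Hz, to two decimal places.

9.01 Hz

For a string fixed at both ends, f_n = n·v/(2L) = 1·221.0/(2·1.716) = 64.3939 Hz.
f_beat = |64.3939 − 73.4| = 9.01 Hz.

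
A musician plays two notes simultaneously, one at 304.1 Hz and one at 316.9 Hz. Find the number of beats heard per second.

12.8 Hz

Beats arise from superposition of two nearby frequencies; the beat rate is |f₁ − f₂|.
|304.1 − 316.9| = 12.8 Hz.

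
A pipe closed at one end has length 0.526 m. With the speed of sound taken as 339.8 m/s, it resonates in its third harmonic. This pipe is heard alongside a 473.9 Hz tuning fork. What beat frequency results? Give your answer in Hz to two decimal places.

10.61 Hz

Closed pipe (odd harmonics): f_n = n·v/(4L) = 3·339.8/(4·0.526) = 484.5057 Hz.
f_beat = |484.5057 − 473.9| = 10.61 Hz.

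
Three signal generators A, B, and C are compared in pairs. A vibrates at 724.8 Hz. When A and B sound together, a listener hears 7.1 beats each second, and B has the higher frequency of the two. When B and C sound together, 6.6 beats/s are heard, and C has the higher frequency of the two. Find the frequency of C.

B is above A, so f_B = 724.8 + 7.1 = 731.9 Hz.
C is above B, so f_C = 731.9 + 6.6 = 738.5 Hz.

738.5 Hz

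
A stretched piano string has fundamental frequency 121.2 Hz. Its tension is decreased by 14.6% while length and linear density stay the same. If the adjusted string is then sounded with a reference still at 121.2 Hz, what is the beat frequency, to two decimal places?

9.20 Hz

For a string, f ∝ √T, so the new frequency is 121.2·√0.854 = 112.0035 Hz.
f_beat = |112.0035 − 121.2| = 9.20 Hz.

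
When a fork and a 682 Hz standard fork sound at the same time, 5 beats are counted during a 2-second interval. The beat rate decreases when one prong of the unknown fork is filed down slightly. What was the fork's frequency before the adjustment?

Beat frequency = 5/2 = 2.5 Hz.
|f − 682| = 2.5, so the fork was at either 679.5 Hz or 684.5 Hz.
Filing a prong removes mass and raises the fork's frequency; the adjustment raises the fork's frequency.
The beat rate fell, so the adjustment moved the fork toward 682 Hz — it must have started below the reference.

679.5 Hz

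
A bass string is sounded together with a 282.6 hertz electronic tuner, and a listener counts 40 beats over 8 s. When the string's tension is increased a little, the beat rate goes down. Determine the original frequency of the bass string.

277.6 Hz

Beat frequency = 40/8 = 5 Hz.
|f − 282.6| = 5, so the bass string was at either 277.6 Hz or 287.6 Hz.
Higher tension means higher frequency; the adjustment raises the bass string's frequency.
The beat rate fell, so the adjustment moved the bass string toward 282.6 Hz — it must have started below the reference.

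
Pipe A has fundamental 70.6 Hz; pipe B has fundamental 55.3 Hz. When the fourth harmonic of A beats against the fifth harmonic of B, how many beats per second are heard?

Fourth harmonic of the first: 4·70.6 = 282.4 Hz.
Fifth harmonic of the second: 5·55.3 = 276.5 Hz.
f_beat = |282.4 − 276.5| = 5.9 Hz.

5.9 Hz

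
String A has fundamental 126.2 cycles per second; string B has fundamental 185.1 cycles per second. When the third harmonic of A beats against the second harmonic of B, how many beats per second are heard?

Third harmonic of the first: 3·126.2 = 378.6 Hz.
Second harmonic of the second: 2·185.1 = 370.2 Hz.
f_beat = |378.6 − 370.2| = 8.4 Hz.

8.4 Hz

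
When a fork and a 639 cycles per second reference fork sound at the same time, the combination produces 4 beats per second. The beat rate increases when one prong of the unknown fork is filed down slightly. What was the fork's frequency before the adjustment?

643 Hz

|f − 639| = 4, so the fork was at either 635 Hz or 643 Hz.
Filing a prong removes mass and raises the fork's frequency; the adjustment raises the fork's frequency.
The beat rate rose, so the adjustment moved the fork further from 639 Hz — it was already above the reference.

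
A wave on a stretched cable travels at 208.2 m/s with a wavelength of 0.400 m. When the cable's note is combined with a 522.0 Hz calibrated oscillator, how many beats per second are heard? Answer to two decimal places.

1.50 Hz

Source frequency f = v/λ = 208.2/0.400 = 520.5000 Hz.
f_beat = |520.5000 − 522.0| = 1.50 Hz.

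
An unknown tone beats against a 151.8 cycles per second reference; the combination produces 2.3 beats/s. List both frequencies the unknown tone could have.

|f − 151.8| = 2.3, so f = 151.8 ± 2.3.

149.5 Hz or 154.1 Hz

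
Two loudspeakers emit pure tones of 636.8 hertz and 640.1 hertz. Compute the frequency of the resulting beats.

The beat frequency equals the magnitude of the frequency difference.
|636.8 − 640.1| = 3.3 Hz.

3.3 Hz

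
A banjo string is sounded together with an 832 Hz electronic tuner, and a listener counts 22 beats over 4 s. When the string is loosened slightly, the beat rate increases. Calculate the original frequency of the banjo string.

Beat frequency = 22/4 = 5.5 Hz.
|f − 832| = 5.5, so the banjo string was at either 826.5 Hz or 837.5 Hz.
Reducing tension lowers a string's frequency; the adjustment lowers the banjo string's frequency.
The beat rate rose, so the adjustment moved the banjo string further from 832 Hz — it was already below the reference.

826.5 Hz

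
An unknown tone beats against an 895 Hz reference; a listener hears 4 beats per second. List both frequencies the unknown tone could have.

891 Hz or 899 Hz

|f − 895| = 4, so f = 895 ± 4.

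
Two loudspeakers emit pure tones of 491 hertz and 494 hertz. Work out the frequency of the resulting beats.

3 Hz

Beats arise from superposition of two nearby frequencies; the beat rate is |f₁ − f₂|.
|491 − 494| = 3 Hz.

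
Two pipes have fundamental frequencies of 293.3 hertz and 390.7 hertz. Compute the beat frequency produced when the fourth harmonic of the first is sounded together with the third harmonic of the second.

1.1 Hz

Fourth harmonic of the first: 4·293.3 = 1173.2 Hz.
Third harmonic of the second: 3·390.7 = 1172.1 Hz.
f_beat = |1173.2 − 1172.1| = 1.1 Hz.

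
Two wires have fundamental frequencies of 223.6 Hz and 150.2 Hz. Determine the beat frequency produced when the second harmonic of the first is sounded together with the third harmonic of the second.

Second harmonic of the first: 2·223.6 = 447.2 Hz.
Third harmonic of the second: 3·150.2 = 450.6 Hz.
f_beat = |447.2 − 450.6| = 3.4 Hz.

3.4 Hz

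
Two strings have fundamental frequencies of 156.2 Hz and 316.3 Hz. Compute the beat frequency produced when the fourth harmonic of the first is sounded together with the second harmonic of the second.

7.8 Hz

Fourth harmonic of the first: 4·156.2 = 624.8 Hz.
Second harmonic of the second: 2·316.3 = 632.6 Hz.
f_beat = |624.8 − 632.6| = 7.8 Hz.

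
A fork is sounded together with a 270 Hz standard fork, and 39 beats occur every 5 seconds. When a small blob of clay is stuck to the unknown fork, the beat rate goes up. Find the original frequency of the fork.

Beat frequency = 39/5 = 7.8 Hz.
|f − 270| = 7.8, so the fork was at either 262.2 Hz or 277.8 Hz.
Adding mass to a fork lowers its frequency; the adjustment lowers the fork's frequency.
The beat rate rose, so the adjustment moved the fork further from 270 Hz — it was already below the reference.

262.2 Hz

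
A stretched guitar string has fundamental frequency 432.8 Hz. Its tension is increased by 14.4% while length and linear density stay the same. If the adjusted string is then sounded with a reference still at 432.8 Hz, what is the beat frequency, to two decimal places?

30.11 Hz

For a string, f ∝ √T, so the new frequency is 432.8·√1.144 = 462.9139 Hz.
f_beat = |462.9139 − 432.8| = 30.11 Hz.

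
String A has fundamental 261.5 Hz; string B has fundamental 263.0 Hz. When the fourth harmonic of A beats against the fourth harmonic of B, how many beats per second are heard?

Fourth harmonic of the first: 4·261.5 = 1046.0 Hz.
Fourth harmonic of the second: 4·263.0 = 1052.0 Hz.
f_beat = |1046.0 − 1052.0| = 6.0 Hz.

6.0 Hz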